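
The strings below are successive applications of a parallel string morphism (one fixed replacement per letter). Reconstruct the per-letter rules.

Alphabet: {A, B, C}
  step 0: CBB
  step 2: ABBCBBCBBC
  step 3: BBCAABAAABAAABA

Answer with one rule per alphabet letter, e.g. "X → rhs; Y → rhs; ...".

A->BBC, B->A, C->BA

  step 2 ⇒ step 3: ABBCBBCBBC ⇒ BBC·A·A·BA·A·A·BA·A·A·BA
    A ↦ BBC
    B ↦ A
    C ↦ BA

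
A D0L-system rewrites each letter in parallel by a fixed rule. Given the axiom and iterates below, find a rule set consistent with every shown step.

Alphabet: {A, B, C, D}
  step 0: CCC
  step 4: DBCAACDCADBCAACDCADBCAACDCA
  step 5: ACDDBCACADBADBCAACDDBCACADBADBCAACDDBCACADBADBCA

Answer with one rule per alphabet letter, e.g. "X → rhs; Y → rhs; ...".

  step 4 ⇒ step 5: DBCAACDCADBCAACDCADBCAACDCA ⇒ A·CD·DB·CA·CA·DB·A·DB·CA·A·CD·DB·CA·CA·DB·A·DB·CA·A·CD·DB·CA·CA·DB·A·DB·CA
    A ↦ CA
    B ↦ CD
    C ↦ DB
    D ↦ A

A->CA, B->CD, C->DB, D->A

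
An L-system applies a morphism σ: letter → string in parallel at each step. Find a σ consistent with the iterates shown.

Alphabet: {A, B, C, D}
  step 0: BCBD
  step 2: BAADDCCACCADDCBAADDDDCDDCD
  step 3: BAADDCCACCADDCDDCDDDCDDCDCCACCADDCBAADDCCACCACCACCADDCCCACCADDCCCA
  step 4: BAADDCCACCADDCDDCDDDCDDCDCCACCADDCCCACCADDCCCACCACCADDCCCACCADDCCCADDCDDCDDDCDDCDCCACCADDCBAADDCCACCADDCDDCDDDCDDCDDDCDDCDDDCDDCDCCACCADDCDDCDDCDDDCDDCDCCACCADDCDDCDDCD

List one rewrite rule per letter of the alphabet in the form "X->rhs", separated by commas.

  step 3 ⇒ step 4: BAADDCCACCADDCDDCDDDCDDCDCCACCADDCBAADDCCACCACCACCADDCCCACCADDCCCA ⇒ BAA·D·D·CCA·CCA·DDC·DDC·D·DDC·DDC·D·CCA·CCA·DDC·CCA·CCA·DDC·CCA·CCA·CCA·DDC·CCA·CCA·DDC·CCA·DDC·DDC·D·DDC·DDC·D·CCA·CCA·DDC·BAA·D·D·CCA·CCA·DDC·DDC·D·DDC·DDC·D·DDC·DDC·D·DDC·DDC·D·CCA·CCA·DDC·DDC·DDC·D·DDC·DDC·D·CCA·CCA·DDC·DDC·DDC·D
    A ↦ D
    B ↦ BAA
    C ↦ DDC
    D ↦ CCA

A->D, B->BAA, C->DDC, D->CCA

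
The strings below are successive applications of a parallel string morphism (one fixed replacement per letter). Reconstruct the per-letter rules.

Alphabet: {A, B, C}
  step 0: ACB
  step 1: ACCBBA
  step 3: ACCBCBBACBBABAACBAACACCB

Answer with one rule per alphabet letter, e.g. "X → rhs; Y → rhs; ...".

  step 0 ⇒ step 1: ACB ⇒ AC·CB·BA
    A ↦ AC
    B ↦ BA
    C ↦ CB

A->AC, B->BA, C->CB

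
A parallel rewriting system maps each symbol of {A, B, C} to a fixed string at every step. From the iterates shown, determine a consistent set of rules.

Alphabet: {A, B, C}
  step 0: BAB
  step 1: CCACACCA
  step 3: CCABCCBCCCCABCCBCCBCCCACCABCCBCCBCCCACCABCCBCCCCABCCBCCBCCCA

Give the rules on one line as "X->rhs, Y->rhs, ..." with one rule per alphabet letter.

A->CA, B->CCA, C->BCC

  step 0 ⇒ step 1: BAB ⇒ CCA·CA·CCA
    A ↦ CA
    B ↦ CCA
    C ↦ BCC  (constrained at step 1)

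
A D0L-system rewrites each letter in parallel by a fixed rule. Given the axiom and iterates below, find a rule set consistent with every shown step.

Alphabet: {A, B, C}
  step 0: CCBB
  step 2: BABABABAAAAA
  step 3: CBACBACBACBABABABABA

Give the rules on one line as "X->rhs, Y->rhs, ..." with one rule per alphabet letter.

  step 2 ⇒ step 3: BABABABAAAAA ⇒ C·BA·C·BA·C·BA·C·BA·BA·BA·BA·BA
    A ↦ BA
    B ↦ C
    C ↦ AA  (constrained at step 0)

A->BA, B->C, C->AA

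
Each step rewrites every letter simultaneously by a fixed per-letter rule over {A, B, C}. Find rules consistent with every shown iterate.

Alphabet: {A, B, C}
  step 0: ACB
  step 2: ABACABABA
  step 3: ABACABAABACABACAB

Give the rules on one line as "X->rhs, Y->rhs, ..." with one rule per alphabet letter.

  step 2 ⇒ step 3: ABACABABA ⇒ AB·AC·AB·A·AB·AC·AB·AC·AB
    A ↦ AB
    B ↦ AC
    C ↦ A

A->AB, B->AC, C->A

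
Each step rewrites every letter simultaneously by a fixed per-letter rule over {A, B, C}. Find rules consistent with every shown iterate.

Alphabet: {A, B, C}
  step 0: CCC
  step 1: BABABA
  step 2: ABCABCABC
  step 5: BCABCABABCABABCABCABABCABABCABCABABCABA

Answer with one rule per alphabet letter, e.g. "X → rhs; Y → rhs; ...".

A->BC, B->A, C->BA

  step 1 ⇒ step 2: BABABA ⇒ A·BC·A·BC·A·BC
    A ↦ BC
    B ↦ A
  step 0 ⇒ step 1: CCC ⇒ BA·BA·BA
    C ↦ BA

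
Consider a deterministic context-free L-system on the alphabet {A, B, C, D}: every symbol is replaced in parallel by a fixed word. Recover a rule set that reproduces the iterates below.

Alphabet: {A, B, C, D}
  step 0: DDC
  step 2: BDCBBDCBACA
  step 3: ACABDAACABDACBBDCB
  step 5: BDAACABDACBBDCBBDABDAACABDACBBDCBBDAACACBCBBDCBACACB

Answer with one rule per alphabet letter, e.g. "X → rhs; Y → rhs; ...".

  step 2 ⇒ step 3: BDCBBDCBACA ⇒ A·CA·BD·A·A·CA·BD·A·CB·BD·CB
    A ↦ CB
    B ↦ A
    C ↦ BD
    D ↦ CA

A->CB, B->A, C->BD, D->CA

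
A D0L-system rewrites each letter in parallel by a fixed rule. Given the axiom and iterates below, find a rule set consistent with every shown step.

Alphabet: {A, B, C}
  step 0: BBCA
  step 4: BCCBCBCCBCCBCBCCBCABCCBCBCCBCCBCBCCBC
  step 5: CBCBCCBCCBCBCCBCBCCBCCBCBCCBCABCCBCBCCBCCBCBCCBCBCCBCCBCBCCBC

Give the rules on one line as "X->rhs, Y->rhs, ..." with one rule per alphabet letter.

A->ABC, B->C, C->BC

  step 4 ⇒ step 5: BCCBCBCCBCCBCBCCBCABCCBCBCCBCCBCBCCBC ⇒ C·BC·BC·C·BC·C·BC·BC·C·BC·BC·C·BC·C·BC·BC·C·BC·ABC·C·BC·BC·C·BC·C·BC·BC·C·BC·BC·C·BC·C·BC·BC·C·BC
    A ↦ ABC
    B ↦ C
    C ↦ BC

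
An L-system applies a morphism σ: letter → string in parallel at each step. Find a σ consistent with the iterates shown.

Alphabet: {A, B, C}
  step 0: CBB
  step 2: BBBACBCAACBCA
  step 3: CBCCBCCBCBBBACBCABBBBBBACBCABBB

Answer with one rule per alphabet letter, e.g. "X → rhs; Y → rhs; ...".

  step 2 ⇒ step 3: BBBACBCAACBCA ⇒ CBC·CBC·CBC·BBB·A·CBC·A·BBB·BBB·A·CBC·A·BBB
    A ↦ BBB
    B ↦ CBC
    C ↦ A

A->BBB, B->CBC, C->A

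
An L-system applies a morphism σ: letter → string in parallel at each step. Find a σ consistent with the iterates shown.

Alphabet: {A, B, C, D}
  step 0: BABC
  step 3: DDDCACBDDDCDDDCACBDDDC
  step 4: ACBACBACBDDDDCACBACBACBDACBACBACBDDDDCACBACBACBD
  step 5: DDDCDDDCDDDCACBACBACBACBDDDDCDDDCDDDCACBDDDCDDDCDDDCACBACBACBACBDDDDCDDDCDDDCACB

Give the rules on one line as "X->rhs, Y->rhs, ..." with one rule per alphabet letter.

A->D, B->DC, C->D, D->ACB

  step 4 ⇒ step 5: ACBACBACBDDDDCACBACBACBDACBACBACBDDDDCACBACBACBD ⇒ D·D·DC·D·D·DC·D·D·DC·ACB·ACB·ACB·ACB·D·D·D·DC·D·D·DC·D·D·DC·ACB·D·D·DC·D·D·DC·D·D·DC·ACB·ACB·ACB·ACB·D·D·D·DC·D·D·DC·D·D·DC·ACB
    A ↦ D
    B ↦ DC
    C ↦ D
    D ↦ ACB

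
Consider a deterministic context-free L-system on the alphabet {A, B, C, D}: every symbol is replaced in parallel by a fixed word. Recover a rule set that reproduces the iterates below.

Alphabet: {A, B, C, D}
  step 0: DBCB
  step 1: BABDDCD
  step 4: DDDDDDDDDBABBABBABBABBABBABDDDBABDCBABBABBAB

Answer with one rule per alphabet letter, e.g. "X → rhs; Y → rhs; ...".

A->D, B->D, C->DC, D->BAB

  step 0 ⇒ step 1: DBCB ⇒ BAB·D·DC·D
    B ↦ D
    C ↦ DC
    D ↦ BAB
    A ↦ D  (constrained at step 1)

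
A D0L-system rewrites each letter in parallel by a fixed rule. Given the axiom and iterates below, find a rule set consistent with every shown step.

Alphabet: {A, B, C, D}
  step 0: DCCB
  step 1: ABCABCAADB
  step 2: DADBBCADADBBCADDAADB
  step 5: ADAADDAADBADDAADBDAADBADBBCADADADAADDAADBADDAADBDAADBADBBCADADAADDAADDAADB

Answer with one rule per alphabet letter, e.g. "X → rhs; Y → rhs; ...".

A->D, B->ADB, C->BCA, D->A

  step 1 ⇒ step 2: ABCABCAADB ⇒ D·ADB·BCA·D·ADB·BCA·D·D·A·ADB
    A ↦ D
    B ↦ ADB
    C ↦ BCA
    D ↦ A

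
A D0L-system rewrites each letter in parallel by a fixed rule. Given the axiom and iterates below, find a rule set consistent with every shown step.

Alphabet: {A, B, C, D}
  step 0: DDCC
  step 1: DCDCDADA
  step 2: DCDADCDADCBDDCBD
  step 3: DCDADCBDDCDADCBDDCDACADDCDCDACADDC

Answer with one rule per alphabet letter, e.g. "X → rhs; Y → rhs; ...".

  step 2 ⇒ step 3: DCDADCDADCBDDCBD ⇒ DC·DA·DC·BD·DC·DA·DC·BD·DC·DA·CAD·DC·DC·DA·CAD·DC
    A ↦ BD
    B ↦ CAD
    C ↦ DA
    D ↦ DC

A->BD, B->CAD, C->DA, D->DC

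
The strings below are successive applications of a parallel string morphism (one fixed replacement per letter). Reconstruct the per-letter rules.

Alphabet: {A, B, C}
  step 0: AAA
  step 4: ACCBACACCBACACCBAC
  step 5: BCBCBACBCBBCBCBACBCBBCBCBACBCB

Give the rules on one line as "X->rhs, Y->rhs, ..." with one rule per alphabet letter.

A->B, B->AC, C->CB

  step 4 ⇒ step 5: ACCBACACCBACACCBAC ⇒ B·CB·CB·AC·B·CB·B·CB·CB·AC·B·CB·B·CB·CB·AC·B·CB
    A ↦ B
    B ↦ AC
    C ↦ CB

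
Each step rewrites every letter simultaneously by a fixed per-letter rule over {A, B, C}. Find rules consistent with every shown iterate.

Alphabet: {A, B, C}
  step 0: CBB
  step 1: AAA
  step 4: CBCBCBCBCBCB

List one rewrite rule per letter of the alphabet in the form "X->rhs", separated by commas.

A->CB, B->A, C->A

  step 0 ⇒ step 1: CBB ⇒ A·A·A
    B ↦ A
    C ↦ A
    A ↦ CB  (constrained at step 1)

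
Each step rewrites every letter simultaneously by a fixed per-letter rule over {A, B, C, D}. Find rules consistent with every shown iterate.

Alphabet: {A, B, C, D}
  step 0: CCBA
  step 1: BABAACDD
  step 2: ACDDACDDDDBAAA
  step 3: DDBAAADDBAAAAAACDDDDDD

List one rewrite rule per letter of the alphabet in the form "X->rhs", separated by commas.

A->DD, B->AC, C->BA, D->A

  step 2 ⇒ step 3: ACDDACDDDDBAAA ⇒ DD·BA·A·A·DD·BA·A·A·A·A·AC·DD·DD·DD
    A ↦ DD
    B ↦ AC
    C ↦ BA
    D ↦ A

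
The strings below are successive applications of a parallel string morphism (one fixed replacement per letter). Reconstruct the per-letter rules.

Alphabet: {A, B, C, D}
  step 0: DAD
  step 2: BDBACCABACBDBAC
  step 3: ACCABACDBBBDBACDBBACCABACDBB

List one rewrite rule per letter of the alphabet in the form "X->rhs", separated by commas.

A->DB, B->AC, C->B, D->CAB

  step 2 ⇒ step 3: BDBACCABACBDBAC ⇒ AC·CAB·AC·DB·B·B·DB·AC·DB·B·AC·CAB·AC·DB·B
    A ↦ DB
    B ↦ AC
    C ↦ B
    D ↦ CAB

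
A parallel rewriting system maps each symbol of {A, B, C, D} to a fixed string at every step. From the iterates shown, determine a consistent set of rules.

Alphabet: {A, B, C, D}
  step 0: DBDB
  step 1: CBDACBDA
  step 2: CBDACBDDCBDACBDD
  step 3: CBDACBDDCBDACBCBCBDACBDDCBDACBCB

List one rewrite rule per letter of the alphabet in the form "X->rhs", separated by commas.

A->DD, B->DA, C->CB, D->CB

  step 2 ⇒ step 3: CBDACBDDCBDACBDD ⇒ CB·DA·CB·DD·CB·DA·CB·CB·CB·DA·CB·DD·CB·DA·CB·CB
    A ↦ DD
    B ↦ DA
    C ↦ CB
    D ↦ CB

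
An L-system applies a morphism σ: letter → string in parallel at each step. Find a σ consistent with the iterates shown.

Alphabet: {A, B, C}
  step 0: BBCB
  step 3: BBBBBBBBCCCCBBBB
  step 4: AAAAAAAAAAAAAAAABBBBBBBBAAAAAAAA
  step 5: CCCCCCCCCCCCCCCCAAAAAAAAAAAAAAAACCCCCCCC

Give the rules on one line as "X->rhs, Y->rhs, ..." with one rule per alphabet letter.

  step 4 ⇒ step 5: AAAAAAAAAAAAAAAABBBBBBBBAAAAAAAA ⇒ C·C·C·C·C·C·C·C·C·C·C·C·C·C·C·C·AA·AA·AA·AA·AA·AA·AA·AA·C·C·C·C·C·C·C·C
    A ↦ C
    B ↦ AA
  step 3 ⇒ step 4: BBBBBBBBCCCCBBBB ⇒ AA·AA·AA·AA·AA·AA·AA·AA·BB·BB·BB·BB·AA·AA·AA·AA
    C ↦ BB

A->C, B->AA, C->BB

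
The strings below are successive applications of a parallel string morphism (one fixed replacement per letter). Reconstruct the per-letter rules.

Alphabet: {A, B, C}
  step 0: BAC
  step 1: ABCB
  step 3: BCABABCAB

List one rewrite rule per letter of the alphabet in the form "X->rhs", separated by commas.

A->C, B->AB, C->B

  step 0 ⇒ step 1: BAC ⇒ AB·C·B
    A ↦ C
    B ↦ AB
    C ↦ B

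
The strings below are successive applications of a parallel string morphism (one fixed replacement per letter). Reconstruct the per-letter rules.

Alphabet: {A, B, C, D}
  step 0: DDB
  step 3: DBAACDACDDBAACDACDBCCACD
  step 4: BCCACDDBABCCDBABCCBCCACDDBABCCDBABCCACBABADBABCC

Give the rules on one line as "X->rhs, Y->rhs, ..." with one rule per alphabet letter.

A->D, B->AC, C->BA, D->BCC

  step 3 ⇒ step 4: DBAACDACDDBAACDACDBCCACD ⇒ BCC·AC·D·D·BA·BCC·D·BA·BCC·BCC·AC·D·D·BA·BCC·D·BA·BCC·AC·BA·BA·D·BA·BCC
    A ↦ D
    B ↦ AC
    C ↦ BA
    D ↦ BCC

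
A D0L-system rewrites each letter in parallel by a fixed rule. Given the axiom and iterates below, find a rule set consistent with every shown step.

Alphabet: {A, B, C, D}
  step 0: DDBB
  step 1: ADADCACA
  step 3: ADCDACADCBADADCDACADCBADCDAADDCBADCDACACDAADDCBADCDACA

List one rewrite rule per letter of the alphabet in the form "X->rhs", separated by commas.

  step 0 ⇒ step 1: DDBB ⇒ AD·AD·CA·CA
    B ↦ CA
    D ↦ AD
    A ↦ DCB  (constrained at step 1)
    C ↦ CDA  (constrained at step 1)

A->DCB, B->CA, C->CDA, D->AD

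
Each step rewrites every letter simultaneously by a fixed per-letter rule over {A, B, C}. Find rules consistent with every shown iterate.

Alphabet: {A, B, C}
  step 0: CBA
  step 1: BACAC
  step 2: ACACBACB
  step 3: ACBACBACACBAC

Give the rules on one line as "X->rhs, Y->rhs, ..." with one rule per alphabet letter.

  step 2 ⇒ step 3: ACACBACB ⇒ AC·B·AC·B·AC·AC·B·AC
    A ↦ AC
    B ↦ AC
    C ↦ B

A->AC, B->AC, C->B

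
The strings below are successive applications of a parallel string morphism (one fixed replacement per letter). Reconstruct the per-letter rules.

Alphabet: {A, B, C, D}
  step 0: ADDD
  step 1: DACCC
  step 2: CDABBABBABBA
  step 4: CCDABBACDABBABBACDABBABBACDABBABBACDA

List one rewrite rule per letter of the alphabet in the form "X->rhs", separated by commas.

  step 1 ⇒ step 2: DACCC ⇒ C·DA·BBA·BBA·BBA
    A ↦ DA
    C ↦ BBA
    D ↦ C
    B ↦ C  (constrained at step 2)

A->DA, B->C, C->BBA, D->C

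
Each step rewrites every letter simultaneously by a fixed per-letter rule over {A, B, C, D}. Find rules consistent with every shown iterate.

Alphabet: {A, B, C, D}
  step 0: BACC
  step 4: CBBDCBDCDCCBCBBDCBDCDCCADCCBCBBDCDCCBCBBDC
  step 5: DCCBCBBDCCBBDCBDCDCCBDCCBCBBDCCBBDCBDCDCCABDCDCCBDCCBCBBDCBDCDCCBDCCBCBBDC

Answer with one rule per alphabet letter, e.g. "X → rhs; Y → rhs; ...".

A->CA, B->CB, C->DC, D->B

  step 4 ⇒ step 5: CBBDCBDCDCCBCBBDCBDCDCCADCCBCBBDCDCCBCBBDC ⇒ DC·CB·CB·B·DC·CB·B·DC·B·DC·DC·CB·DC·CB·CB·B·DC·CB·B·DC·B·DC·DC·CA·B·DC·DC·CB·DC·CB·CB·B·DC·B·DC·DC·CB·DC·CB·CB·B·DC
    A ↦ CA
    B ↦ CB
    C ↦ DC
    D ↦ B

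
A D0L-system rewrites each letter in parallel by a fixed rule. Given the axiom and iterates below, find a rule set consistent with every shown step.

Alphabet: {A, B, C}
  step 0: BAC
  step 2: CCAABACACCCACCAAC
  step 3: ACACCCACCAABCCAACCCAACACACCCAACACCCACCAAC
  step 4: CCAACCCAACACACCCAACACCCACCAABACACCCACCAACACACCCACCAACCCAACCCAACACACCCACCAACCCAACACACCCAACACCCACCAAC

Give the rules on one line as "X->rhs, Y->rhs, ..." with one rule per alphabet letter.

  step 3 ⇒ step 4: ACACCCACCAABCCAACCCAACACACCCAACACCCACCAAC ⇒ CCA·AC·CCA·AC·AC·AC·CCA·AC·AC·CCA·CCA·AB·AC·AC·CCA·CCA·AC·AC·AC·CCA·CCA·AC·CCA·AC·CCA·AC·AC·AC·CCA·CCA·AC·CCA·AC·AC·AC·CCA·AC·AC·CCA·CCA·AC
    A ↦ CCA
    B ↦ AB
    C ↦ AC

A->CCA, B->AB, C->AC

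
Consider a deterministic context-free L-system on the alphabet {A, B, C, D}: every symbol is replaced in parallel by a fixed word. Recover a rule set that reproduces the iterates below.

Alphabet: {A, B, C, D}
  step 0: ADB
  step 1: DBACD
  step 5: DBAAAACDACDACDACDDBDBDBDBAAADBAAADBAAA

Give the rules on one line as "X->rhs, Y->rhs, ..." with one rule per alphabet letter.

  step 0 ⇒ step 1: ADB ⇒ DB·A·CD
    A ↦ DB
    B ↦ CD
    D ↦ A
    C ↦ AA  (constrained at step 1)

A->DB, B->CD, C->AA, D->A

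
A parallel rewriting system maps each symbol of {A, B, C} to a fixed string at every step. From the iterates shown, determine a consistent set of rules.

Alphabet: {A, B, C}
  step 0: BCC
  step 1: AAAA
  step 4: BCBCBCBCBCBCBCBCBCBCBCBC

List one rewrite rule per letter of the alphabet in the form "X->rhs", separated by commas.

  step 0 ⇒ step 1: BCC ⇒ AA·A·A
    B ↦ AA
    C ↦ A
    A ↦ BC  (constrained at step 1)

A->BC, B->AA, C->A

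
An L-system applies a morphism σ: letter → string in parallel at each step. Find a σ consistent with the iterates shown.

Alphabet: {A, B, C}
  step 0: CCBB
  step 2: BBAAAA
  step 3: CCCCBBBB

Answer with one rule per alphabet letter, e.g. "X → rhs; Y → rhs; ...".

  step 2 ⇒ step 3: BBAAAA ⇒ CC·CC·B·B·B·B
    A ↦ B
    B ↦ CC
    C ↦ A  (constrained at step 0)

A->B, B->CC, C->A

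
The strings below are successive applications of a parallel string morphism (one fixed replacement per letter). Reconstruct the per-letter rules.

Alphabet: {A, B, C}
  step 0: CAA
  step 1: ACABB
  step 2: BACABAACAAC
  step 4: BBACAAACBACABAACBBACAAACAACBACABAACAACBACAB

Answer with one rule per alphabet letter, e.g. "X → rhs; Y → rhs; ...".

  step 1 ⇒ step 2: ACABB ⇒ B·ACA·B·AAC·AAC
    A ↦ B
    B ↦ AAC
    C ↦ ACA

A->B, B->AAC, C->ACA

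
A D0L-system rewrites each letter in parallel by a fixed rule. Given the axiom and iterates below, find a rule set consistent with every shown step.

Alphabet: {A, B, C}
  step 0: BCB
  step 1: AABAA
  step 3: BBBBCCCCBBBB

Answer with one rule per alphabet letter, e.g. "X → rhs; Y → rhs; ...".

  step 0 ⇒ step 1: BCB ⇒ AA·B·AA
    B ↦ AA
    C ↦ B
    A ↦ CC  (constrained at step 1)

A->CC, B->AA, C->B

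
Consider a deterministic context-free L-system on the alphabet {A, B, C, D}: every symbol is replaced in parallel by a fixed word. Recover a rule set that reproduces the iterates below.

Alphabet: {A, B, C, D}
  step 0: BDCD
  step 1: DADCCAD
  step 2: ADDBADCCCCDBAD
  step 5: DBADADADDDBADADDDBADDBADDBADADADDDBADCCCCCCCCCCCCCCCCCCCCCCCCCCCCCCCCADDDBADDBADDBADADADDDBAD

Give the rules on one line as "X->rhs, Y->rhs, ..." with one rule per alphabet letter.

A->DB, B->D, C->CC, D->AD

  step 1 ⇒ step 2: DADCCAD ⇒ AD·DB·AD·CC·CC·DB·AD
    A ↦ DB
    C ↦ CC
    D ↦ AD
  step 0 ⇒ step 1: BDCD ⇒ D·AD·CC·AD
    B ↦ D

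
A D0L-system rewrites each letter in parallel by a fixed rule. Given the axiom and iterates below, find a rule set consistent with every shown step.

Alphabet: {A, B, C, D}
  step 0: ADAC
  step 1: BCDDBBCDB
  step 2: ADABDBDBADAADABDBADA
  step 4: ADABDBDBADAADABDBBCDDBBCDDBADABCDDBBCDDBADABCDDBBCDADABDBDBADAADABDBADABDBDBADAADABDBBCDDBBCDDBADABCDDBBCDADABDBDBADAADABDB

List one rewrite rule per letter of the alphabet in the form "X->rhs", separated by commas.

A->BCD, B->ADA, C->B, D->DB

  step 1 ⇒ step 2: BCDDBBCDB ⇒ ADA·B·DB·DB·ADA·ADA·B·DB·ADA
    B ↦ ADA
    C ↦ B
    D ↦ DB
  step 0 ⇒ step 1: ADAC ⇒ BCD·DB·BCD·B
    A ↦ BCD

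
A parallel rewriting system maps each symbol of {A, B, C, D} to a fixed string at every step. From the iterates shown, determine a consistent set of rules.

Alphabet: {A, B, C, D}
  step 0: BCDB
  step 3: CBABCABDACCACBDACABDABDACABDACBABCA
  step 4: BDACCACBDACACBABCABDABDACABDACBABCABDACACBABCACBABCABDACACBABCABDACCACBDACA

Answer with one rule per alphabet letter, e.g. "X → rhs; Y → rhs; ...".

  step 3 ⇒ step 4: CBABCABDACCACBDACABDABDACABDACBABCA ⇒ BDA·C·CA·C·BDA·CA·C·BAB·CA·BDA·BDA·CA·BDA·C·BAB·CA·BDA·CA·C·BAB·CA·C·BAB·CA·BDA·CA·C·BAB·CA·BDA·C·CA·C·BDA·CA
    A ↦ CA
    B ↦ C
    C ↦ BDA
    D ↦ BAB

A->CA, B->C, C->BDA, D->BAB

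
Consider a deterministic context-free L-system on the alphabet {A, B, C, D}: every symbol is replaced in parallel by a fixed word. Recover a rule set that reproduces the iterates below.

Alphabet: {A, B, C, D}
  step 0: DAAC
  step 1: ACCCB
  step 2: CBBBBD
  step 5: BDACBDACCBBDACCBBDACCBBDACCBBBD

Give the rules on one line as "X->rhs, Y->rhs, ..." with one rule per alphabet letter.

A->C, B->BD, C->B, D->AC

  step 1 ⇒ step 2: ACCCB ⇒ C·B·B·B·BD
    A ↦ C
    B ↦ BD
    C ↦ B
  step 0 ⇒ step 1: DAAC ⇒ AC·C·C·B
    D ↦ AC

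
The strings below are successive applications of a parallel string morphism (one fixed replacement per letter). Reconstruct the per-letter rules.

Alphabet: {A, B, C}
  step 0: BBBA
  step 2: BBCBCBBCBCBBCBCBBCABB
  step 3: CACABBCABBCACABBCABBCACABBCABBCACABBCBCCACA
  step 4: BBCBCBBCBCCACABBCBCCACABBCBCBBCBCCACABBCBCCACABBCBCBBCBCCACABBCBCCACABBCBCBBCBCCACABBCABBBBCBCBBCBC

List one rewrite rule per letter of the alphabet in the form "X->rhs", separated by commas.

  step 3 ⇒ step 4: CACABBCABBCACABBCABBCACABBCABBCACABBCBCCACA ⇒ BB·CBC·BB·CBC·CA·CA·BB·CBC·CA·CA·BB·CBC·BB·CBC·CA·CA·BB·CBC·CA·CA·BB·CBC·BB·CBC·CA·CA·BB·CBC·CA·CA·BB·CBC·BB·CBC·CA·CA·BB·CA·BB·BB·CBC·BB·CBC
    A ↦ CBC
    B ↦ CA
    C ↦ BB

A->CBC, B->CA, C->BB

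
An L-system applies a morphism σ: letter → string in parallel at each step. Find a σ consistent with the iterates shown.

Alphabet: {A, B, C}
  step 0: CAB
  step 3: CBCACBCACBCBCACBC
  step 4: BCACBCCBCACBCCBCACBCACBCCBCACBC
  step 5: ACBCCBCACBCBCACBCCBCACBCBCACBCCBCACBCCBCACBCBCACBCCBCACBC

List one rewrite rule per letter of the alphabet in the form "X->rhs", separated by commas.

A->C, B->AC, C->BC

  step 4 ⇒ step 5: BCACBCCBCACBCCBCACBCACBCCBCACBC ⇒ AC·BC·C·BC·AC·BC·BC·AC·BC·C·BC·AC·BC·BC·AC·BC·C·BC·AC·BC·C·BC·AC·BC·BC·AC·BC·C·BC·AC·BC
    A ↦ C
    B ↦ AC
    C ↦ BC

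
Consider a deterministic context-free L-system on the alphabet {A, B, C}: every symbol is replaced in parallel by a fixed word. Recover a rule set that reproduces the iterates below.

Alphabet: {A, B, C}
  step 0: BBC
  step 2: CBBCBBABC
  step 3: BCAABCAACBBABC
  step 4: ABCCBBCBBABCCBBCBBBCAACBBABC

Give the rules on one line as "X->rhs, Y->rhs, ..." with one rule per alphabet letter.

  step 3 ⇒ step 4: BCAABCAACBBABC ⇒ A·BC·CBB·CBB·A·BC·CBB·CBB·BC·A·A·CBB·A·BC
    A ↦ CBB
    B ↦ A
    C ↦ BC

A->CBB, B->A, C->BC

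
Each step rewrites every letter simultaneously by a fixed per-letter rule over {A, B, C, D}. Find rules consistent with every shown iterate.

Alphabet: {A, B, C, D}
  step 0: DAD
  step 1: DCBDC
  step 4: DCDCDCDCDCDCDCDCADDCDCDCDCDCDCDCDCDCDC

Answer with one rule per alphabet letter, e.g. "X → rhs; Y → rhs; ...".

A->B, B->AD, C->DC, D->DC

  step 0 ⇒ step 1: DAD ⇒ DC·B·DC
    A ↦ B
    D ↦ DC
    B ↦ AD  (constrained at step 1)
    C ↦ DC  (constrained at step 1)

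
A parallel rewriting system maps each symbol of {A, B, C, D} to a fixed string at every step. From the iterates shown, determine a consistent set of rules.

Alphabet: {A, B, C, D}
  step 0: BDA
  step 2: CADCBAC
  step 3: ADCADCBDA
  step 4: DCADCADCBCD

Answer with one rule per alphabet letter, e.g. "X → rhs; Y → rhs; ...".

  step 3 ⇒ step 4: ADCADCBDA ⇒ D·C·A·D·C·A·DCB·C·D
    A ↦ D
    B ↦ DCB
    C ↦ A
    D ↦ C

A->D, B->DCB, C->A, D->C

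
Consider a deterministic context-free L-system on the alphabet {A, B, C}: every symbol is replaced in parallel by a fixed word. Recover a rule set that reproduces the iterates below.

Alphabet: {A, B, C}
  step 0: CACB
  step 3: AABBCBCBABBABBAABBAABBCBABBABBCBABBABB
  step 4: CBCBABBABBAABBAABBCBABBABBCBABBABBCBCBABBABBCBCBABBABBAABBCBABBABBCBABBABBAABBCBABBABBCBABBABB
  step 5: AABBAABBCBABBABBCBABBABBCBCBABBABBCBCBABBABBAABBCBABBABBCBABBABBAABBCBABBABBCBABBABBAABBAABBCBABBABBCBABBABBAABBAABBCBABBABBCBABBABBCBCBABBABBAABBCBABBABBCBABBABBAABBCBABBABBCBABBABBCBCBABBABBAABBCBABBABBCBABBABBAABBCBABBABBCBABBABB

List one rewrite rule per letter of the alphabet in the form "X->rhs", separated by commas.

A->CB, B->ABB, C->A

  step 4 ⇒ step 5: CBCBABBABBAABBAABBCBABBABBCBABBABBCBCBABBABBCBCBABBABBAABBCBABBABBCBABBABBAABBCBABBABBCBABBABB ⇒ A·ABB·A·ABB·CB·ABB·ABB·CB·ABB·ABB·CB·CB·ABB·ABB·CB·CB·ABB·ABB·A·ABB·CB·ABB·ABB·CB·ABB·ABB·A·ABB·CB·ABB·ABB·CB·ABB·ABB·A·ABB·A·ABB·CB·ABB·ABB·CB·ABB·ABB·A·ABB·A·ABB·CB·ABB·ABB·CB·ABB·ABB·CB·CB·ABB·ABB·A·ABB·CB·ABB·ABB·CB·ABB·ABB·A·ABB·CB·ABB·ABB·CB·ABB·ABB·CB·CB·ABB·ABB·A·ABB·CB·ABB·ABB·CB·ABB·ABB·A·ABB·CB·ABB·ABB·CB·ABB·ABB
    A ↦ CB
    B ↦ ABB
    C ↦ A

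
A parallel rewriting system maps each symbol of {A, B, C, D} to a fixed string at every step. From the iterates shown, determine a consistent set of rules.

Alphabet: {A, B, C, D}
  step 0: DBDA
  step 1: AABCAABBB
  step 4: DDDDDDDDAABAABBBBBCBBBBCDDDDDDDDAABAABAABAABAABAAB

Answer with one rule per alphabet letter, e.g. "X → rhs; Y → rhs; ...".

A->BB, B->C, C->DD, D->AAB

  step 0 ⇒ step 1: DBDA ⇒ AAB·C·AAB·BB
    A ↦ BB
    B ↦ C
    D ↦ AAB
    C ↦ DD  (constrained at step 1)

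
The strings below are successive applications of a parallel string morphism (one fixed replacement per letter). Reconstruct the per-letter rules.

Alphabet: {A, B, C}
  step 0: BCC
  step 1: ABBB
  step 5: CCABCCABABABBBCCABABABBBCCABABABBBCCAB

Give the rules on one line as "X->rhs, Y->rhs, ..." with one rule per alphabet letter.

A->CC, B->AB, C->B

  step 0 ⇒ step 1: BCC ⇒ AB·B·B
    B ↦ AB
    C ↦ B
    A ↦ CC  (constrained at step 1)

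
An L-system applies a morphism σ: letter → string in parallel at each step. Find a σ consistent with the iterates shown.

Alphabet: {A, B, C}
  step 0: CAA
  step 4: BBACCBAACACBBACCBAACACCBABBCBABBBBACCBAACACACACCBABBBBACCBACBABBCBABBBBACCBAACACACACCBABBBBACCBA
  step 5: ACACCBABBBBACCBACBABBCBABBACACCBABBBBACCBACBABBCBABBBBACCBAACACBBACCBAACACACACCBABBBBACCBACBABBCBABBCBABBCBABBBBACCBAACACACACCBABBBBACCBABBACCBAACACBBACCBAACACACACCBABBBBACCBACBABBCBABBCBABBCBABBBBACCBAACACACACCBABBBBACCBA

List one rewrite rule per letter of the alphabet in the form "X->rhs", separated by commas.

  step 4 ⇒ step 5: BBACCBAACACBBACCBAACACCBABBCBABBBBACCBAACACACACCBABBBBACCBACBABBCBABBBBACCBAACACACACCBABBBBACCBA ⇒ AC·AC·CBA·BB·BB·AC·CBA·CBA·BB·CBA·BB·AC·AC·CBA·BB·BB·AC·CBA·CBA·BB·CBA·BB·BB·AC·CBA·AC·AC·BB·AC·CBA·AC·AC·AC·AC·CBA·BB·BB·AC·CBA·CBA·BB·CBA·BB·CBA·BB·CBA·BB·BB·AC·CBA·AC·AC·AC·AC·CBA·BB·BB·AC·CBA·BB·AC·CBA·AC·AC·BB·AC·CBA·AC·AC·AC·AC·CBA·BB·BB·AC·CBA·CBA·BB·CBA·BB·CBA·BB·CBA·BB·BB·AC·CBA·AC·AC·AC·AC·CBA·BB·BB·AC·CBA
    A ↦ CBA
    B ↦ AC
    C ↦ BB

A->CBA, B->AC, C->BB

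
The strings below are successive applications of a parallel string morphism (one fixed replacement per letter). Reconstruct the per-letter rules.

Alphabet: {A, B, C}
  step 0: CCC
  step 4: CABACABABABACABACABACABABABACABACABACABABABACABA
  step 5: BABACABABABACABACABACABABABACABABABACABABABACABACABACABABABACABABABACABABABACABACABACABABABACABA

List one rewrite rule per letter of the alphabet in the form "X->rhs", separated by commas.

  step 4 ⇒ step 5: CABACABABABACABACABACABABABACABACABACABABABACABA ⇒ BA·BA·CA·BA·BA·BA·CA·BA·CA·BA·CA·BA·BA·BA·CA·BA·BA·BA·CA·BA·BA·BA·CA·BA·CA·BA·CA·BA·BA·BA·CA·BA·BA·BA·CA·BA·BA·BA·CA·BA·CA·BA·CA·BA·BA·BA·CA·BA
    A ↦ BA
    B ↦ CA
    C ↦ BA

A->BA, B->CA, C->BA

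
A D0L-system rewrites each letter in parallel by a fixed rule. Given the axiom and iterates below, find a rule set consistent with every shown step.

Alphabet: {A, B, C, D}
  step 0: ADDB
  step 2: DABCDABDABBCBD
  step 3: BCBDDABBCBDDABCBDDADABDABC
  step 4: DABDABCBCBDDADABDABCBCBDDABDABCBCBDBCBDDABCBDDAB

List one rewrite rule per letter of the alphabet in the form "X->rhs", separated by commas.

  step 3 ⇒ step 4: BCBDDABBCBDDABCBDDADABDABC ⇒ DA·B·DA·BC·BC·BD·DA·DA·B·DA·BC·BC·BD·DA·B·DA·BC·BC·BD·BC·BD·DA·BC·BD·DA·B
    A ↦ BD
    B ↦ DA
    C ↦ B
    D ↦ BC

A->BD, B->DA, C->B, D->BC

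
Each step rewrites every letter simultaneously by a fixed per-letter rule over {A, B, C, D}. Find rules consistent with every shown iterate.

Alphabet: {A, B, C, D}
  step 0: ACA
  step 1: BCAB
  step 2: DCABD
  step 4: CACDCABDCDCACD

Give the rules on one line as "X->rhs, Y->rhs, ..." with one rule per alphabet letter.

  step 1 ⇒ step 2: BCAB ⇒ D·CA·B·D
    A ↦ B
    B ↦ D
    C ↦ CA
    D ↦ CD  (constrained at step 2)

A->B, B->D, C->CA, D->CD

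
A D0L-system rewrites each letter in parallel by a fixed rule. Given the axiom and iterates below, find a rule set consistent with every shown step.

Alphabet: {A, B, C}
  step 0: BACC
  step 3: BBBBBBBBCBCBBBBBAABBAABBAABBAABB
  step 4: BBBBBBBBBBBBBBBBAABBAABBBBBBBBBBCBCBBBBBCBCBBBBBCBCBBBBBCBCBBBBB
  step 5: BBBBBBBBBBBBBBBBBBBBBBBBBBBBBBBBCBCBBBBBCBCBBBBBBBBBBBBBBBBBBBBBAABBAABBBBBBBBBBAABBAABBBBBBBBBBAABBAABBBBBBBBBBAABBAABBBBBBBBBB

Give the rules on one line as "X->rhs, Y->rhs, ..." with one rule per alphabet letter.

  step 4 ⇒ step 5: BBBBBBBBBBBBBBBBAABBAABBBBBBBBBBCBCBBBBBCBCBBBBBCBCBBBBBCBCBBBBB ⇒ BB·BB·BB·BB·BB·BB·BB·BB·BB·BB·BB·BB·BB·BB·BB·BB·CB·CB·BB·BB·CB·CB·BB·BB·BB·BB·BB·BB·BB·BB·BB·BB·AA·BB·AA·BB·BB·BB·BB·BB·AA·BB·AA·BB·BB·BB·BB·BB·AA·BB·AA·BB·BB·BB·BB·BB·AA·BB·AA·BB·BB·BB·BB·BB
    A ↦ CB
    B ↦ BB
    C ↦ AA

A->CB, B->BB, C->AA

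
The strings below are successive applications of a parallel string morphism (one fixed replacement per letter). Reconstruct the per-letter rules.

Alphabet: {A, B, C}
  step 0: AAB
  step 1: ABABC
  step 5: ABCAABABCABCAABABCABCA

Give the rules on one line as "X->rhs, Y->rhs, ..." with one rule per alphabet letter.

A->AB, B->C, C->A

  step 0 ⇒ step 1: AAB ⇒ AB·AB·C
    A ↦ AB
    B ↦ C
    C ↦ A  (constrained at step 1)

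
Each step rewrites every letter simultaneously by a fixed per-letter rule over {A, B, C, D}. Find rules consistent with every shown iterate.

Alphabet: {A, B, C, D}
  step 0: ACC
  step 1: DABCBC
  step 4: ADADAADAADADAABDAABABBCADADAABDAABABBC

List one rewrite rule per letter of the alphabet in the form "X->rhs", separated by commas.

  step 0 ⇒ step 1: ACC ⇒ DA·BC·BC
    A ↦ DA
    C ↦ BC
    B ↦ AB  (constrained at step 1)
    D ↦ A  (constrained at step 1)

A->DA, B->AB, C->BC, D->A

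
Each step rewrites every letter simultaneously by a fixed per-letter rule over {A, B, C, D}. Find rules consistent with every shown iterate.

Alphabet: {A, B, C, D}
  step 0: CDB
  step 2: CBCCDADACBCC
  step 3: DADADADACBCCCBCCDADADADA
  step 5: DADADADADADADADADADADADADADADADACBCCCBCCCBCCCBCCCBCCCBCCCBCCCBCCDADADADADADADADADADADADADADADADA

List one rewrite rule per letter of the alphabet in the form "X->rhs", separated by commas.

  step 2 ⇒ step 3: CBCCDADACBCC ⇒ DA·DA·DA·DA·CB·CC·CB·CC·DA·DA·DA·DA
    A ↦ CC
    B ↦ DA
    C ↦ DA
    D ↦ CB

A->CC, B->DA, C->DA, D->CB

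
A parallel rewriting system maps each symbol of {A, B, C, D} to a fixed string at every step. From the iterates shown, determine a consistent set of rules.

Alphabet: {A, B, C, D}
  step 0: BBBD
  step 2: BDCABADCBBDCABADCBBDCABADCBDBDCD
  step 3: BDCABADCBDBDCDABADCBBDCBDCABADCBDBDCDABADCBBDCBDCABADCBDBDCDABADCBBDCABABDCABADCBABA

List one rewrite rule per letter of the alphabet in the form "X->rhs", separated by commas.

A->D, B->BDC, C->DCB, D->ABA

  step 2 ⇒ step 3: BDCABADCBBDCABADCBBDCABADCBDBDCD ⇒ BDC·ABA·DCB·D·BDC·D·ABA·DCB·BDC·BDC·ABA·DCB·D·BDC·D·ABA·DCB·BDC·BDC·ABA·DCB·D·BDC·D·ABA·DCB·BDC·ABA·BDC·ABA·DCB·ABA
    A ↦ D
    B ↦ BDC
    C ↦ DCB
    D ↦ ABA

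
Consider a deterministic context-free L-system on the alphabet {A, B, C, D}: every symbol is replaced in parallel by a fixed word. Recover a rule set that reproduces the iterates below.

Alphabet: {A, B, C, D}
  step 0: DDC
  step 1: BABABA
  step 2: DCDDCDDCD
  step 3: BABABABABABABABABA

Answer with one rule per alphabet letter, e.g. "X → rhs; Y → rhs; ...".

  step 2 ⇒ step 3: DCDDCDDCD ⇒ BA·BA·BA·BA·BA·BA·BA·BA·BA
    C ↦ BA
    D ↦ BA
  step 1 ⇒ step 2: BABABA ⇒ D·CD·D·CD·D·CD
    A ↦ CD
  step 1 ⇒ step 2: BABABA ⇒ D·CD·D·CD·D·CD
    B ↦ D

A->CD, B->D, C->BA, D->BA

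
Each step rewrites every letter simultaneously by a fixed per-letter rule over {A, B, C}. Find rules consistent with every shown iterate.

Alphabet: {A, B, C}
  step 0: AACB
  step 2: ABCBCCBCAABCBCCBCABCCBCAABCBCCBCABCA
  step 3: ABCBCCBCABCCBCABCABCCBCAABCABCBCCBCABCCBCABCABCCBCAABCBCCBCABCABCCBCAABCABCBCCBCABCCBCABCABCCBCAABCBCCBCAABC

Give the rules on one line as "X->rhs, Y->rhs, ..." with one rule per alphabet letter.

  step 2 ⇒ step 3: ABCBCCBCAABCBCCBCABCCBCAABCBCCBCABCA ⇒ ABC·BCC·BCA·BCC·BCA·BCA·BCC·BCA·ABC·ABC·BCC·BCA·BCC·BCA·BCA·BCC·BCA·ABC·BCC·BCA·BCA·BCC·BCA·ABC·ABC·BCC·BCA·BCC·BCA·BCA·BCC·BCA·ABC·BCC·BCA·ABC
    A ↦ ABC
    B ↦ BCC
    C ↦ BCA

A->ABC, B->BCC, C->BCA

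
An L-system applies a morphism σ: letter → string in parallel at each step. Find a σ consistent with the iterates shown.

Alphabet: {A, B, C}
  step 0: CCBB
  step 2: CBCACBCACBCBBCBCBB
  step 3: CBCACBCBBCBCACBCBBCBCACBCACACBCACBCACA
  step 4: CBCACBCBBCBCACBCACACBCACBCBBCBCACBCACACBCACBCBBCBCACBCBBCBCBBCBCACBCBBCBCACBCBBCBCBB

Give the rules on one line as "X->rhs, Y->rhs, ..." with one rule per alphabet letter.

A->CBB, B->CA, C->CB

  step 3 ⇒ step 4: CBCACBCBBCBCACBCBBCBCACBCACACBCACBCACA ⇒ CB·CA·CB·CBB·CB·CA·CB·CA·CA·CB·CA·CB·CBB·CB·CA·CB·CA·CA·CB·CA·CB·CBB·CB·CA·CB·CBB·CB·CBB·CB·CA·CB·CBB·CB·CA·CB·CBB·CB·CBB
    A ↦ CBB
    B ↦ CA
    C ↦ CB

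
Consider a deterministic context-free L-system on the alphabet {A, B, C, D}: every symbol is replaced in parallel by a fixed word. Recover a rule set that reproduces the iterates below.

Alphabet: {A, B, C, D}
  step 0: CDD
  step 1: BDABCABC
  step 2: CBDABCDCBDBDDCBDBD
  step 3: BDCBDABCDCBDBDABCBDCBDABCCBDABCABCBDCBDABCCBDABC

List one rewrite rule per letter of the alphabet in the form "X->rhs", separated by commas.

  step 2 ⇒ step 3: CBDABCDCBDBDDCBDBD ⇒ BD·CBD·ABC·D·CBD·BD·ABC·BD·CBD·ABC·CBD·ABC·ABC·BD·CBD·ABC·CBD·ABC
    A ↦ D
    B ↦ CBD
    C ↦ BD
    D ↦ ABC

A->D, B->CBD, C->BD, D->ABC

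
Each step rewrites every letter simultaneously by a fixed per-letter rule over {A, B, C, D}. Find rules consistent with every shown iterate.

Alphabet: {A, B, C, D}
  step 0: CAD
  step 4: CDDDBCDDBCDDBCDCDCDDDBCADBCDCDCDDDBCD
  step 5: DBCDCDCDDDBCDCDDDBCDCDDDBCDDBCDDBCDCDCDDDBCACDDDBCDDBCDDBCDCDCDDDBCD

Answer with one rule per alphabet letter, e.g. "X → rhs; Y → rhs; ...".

  step 4 ⇒ step 5: CDDDBCDDBCDDBCDCDCDDDBCADBCDCDCDDDBCD ⇒ DB·CD·CD·CD·D·DB·CD·CD·D·DB·CD·CD·D·DB·CD·DB·CD·DB·CD·CD·CD·D·DB·CA·CD·D·DB·CD·DB·CD·DB·CD·CD·CD·D·DB·CD
    A ↦ CA
    B ↦ D
    C ↦ DB
    D ↦ CD

A->CA, B->D, C->DB, D->CD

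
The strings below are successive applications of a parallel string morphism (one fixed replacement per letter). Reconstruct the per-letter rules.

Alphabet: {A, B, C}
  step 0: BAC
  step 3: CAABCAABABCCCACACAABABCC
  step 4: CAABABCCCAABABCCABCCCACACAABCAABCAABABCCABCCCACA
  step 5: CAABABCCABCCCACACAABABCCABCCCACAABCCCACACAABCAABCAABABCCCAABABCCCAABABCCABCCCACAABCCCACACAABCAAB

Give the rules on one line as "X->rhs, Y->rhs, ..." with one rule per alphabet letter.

A->AB, B->CC, C->CA

  step 4 ⇒ step 5: CAABABCCCAABABCCABCCCACACAABCAABCAABABCCABCCCACA ⇒ CA·AB·AB·CC·AB·CC·CA·CA·CA·AB·AB·CC·AB·CC·CA·CA·AB·CC·CA·CA·CA·AB·CA·AB·CA·AB·AB·CC·CA·AB·AB·CC·CA·AB·AB·CC·AB·CC·CA·CA·AB·CC·CA·CA·CA·AB·CA·AB
    A ↦ AB
    B ↦ CC
    C ↦ CA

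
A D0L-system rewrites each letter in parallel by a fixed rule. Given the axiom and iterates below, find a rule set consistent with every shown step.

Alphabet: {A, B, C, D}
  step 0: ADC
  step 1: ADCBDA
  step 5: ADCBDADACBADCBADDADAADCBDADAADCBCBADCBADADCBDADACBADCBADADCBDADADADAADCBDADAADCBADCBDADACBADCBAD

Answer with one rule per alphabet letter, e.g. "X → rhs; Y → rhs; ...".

  step 0 ⇒ step 1: ADC ⇒ AD·CB·DA
    A ↦ AD
    C ↦ DA
    D ↦ CB
    B ↦ DA  (constrained at step 1)

A->AD, B->DA, C->DA, D->CB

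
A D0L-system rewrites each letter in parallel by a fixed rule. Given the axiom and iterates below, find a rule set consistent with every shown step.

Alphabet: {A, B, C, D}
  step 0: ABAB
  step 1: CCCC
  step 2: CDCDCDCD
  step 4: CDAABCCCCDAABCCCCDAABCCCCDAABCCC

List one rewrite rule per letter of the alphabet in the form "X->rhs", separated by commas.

  step 1 ⇒ step 2: CCCC ⇒ CD·CD·CD·CD
    C ↦ CD
  step 0 ⇒ step 1: ABAB ⇒ C·C·C·C
    A ↦ C
  step 0 ⇒ step 1: ABAB ⇒ C·C·C·C
    B ↦ C
    D ↦ AAB  (constrained at step 2)

A->C, B->C, C->CD, D->AAB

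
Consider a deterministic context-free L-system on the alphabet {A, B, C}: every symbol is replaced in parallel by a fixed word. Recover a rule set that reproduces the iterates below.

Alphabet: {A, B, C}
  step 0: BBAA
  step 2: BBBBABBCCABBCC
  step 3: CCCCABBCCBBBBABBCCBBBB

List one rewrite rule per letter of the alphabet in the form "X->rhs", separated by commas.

  step 2 ⇒ step 3: BBBBABBCCABBCC ⇒ C·C·C·C·ABB·C·C·BB·BB·ABB·C·C·BB·BB
    A ↦ ABB
    B ↦ C
    C ↦ BB

A->ABB, B->C, C->BB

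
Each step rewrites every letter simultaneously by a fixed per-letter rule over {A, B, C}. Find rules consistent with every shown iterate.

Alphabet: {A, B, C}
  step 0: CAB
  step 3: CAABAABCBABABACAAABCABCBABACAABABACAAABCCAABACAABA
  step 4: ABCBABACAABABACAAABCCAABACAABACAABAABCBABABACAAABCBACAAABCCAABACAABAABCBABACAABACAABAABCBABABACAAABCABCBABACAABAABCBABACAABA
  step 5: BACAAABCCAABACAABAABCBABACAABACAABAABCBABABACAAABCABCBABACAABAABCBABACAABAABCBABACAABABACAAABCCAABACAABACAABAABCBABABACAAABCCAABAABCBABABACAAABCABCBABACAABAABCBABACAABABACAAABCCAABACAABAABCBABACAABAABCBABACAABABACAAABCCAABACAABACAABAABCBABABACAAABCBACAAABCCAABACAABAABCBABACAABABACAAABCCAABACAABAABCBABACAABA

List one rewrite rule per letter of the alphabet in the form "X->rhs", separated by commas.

  step 4 ⇒ step 5: ABCBABACAABABACAAABCCAABACAABACAABAABCBABABACAAABCBACAAABCCAABACAABAABCBABACAABACAABAABCBABABACAAABCABCBABACAABAABCBABACAABA ⇒ BA·CAA·ABC·CAA·BA·CAA·BA·ABC·BA·BA·CAA·BA·CAA·BA·ABC·BA·BA·BA·CAA·ABC·ABC·BA·BA·CAA·BA·ABC·BA·BA·CAA·BA·ABC·BA·BA·CAA·BA·BA·CAA·ABC·CAA·BA·CAA·BA·CAA·BA·ABC·BA·BA·BA·CAA·ABC·CAA·BA·ABC·BA·BA·BA·CAA·ABC·ABC·BA·BA·CAA·BA·ABC·BA·BA·CAA·BA·BA·CAA·ABC·CAA·BA·CAA·BA·ABC·BA·BA·CAA·BA·ABC·BA·BA·CAA·BA·BA·CAA·ABC·CAA·BA·CAA·BA·CAA·BA·ABC·BA·BA·BA·CAA·ABC·BA·CAA·ABC·CAA·BA·CAA·BA·ABC·BA·BA·CAA·BA·BA·CAA·ABC·CAA·BA·CAA·BA·ABC·BA·BA·CAA·BA
    A ↦ BA
    B ↦ CAA
    C ↦ ABC

A->BA, B->CAA, C->ABC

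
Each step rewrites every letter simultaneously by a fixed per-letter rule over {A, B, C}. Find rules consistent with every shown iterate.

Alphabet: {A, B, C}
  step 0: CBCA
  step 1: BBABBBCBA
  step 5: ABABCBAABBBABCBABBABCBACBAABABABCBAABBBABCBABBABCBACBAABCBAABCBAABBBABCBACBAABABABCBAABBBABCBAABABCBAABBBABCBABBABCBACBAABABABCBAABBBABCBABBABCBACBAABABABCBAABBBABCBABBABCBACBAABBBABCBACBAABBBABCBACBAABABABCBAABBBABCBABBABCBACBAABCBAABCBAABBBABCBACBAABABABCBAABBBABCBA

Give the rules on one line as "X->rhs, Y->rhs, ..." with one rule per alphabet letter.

A->CBA, B->AB, C->BB

  step 0 ⇒ step 1: CBCA ⇒ BB·AB·BB·CBA
    A ↦ CBA
    B ↦ AB
    C ↦ BB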